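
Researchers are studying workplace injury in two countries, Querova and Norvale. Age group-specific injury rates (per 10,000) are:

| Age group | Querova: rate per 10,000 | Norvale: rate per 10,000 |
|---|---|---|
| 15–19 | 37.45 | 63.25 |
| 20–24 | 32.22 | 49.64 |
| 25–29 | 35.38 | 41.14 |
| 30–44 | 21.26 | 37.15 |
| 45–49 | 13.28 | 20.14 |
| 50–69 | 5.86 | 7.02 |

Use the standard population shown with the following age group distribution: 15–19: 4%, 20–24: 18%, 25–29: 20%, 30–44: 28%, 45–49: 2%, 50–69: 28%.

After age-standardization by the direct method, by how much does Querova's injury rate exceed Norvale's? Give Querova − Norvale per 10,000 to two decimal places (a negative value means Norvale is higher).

-10.23

Standard weights: 0.04, 0.18, 0.20, 0.28, 0.02, 0.28.
Querova: 0.0400×37.45 + 0.1800×32.22 + 0.2000×35.38 + 0.2800×21.26 + 0.0200×13.28 + 0.2800×5.86 = 22.2328 per 10,000.
Norvale: 0.0400×63.25 + 0.1800×49.64 + 0.2000×41.14 + 0.2800×37.15 + 0.0200×20.14 + 0.2800×7.02 = 32.4636 per 10,000.
Difference = 22.2328 − 32.4636 = -10.2308.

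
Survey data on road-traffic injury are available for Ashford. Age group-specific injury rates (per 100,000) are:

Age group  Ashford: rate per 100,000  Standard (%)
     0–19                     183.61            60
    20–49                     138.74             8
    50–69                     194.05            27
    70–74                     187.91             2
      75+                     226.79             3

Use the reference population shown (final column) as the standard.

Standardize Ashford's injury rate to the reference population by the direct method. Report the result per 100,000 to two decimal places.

Standard weights: 0.60, 0.08, 0.27, 0.02, 0.03.
Standardized rate: 0.6000×183.61 + 0.0800×138.74 + 0.2700×194.05 + 0.0200×187.91 + 0.0300×226.79 = 184.2206 per 100,000.

184.22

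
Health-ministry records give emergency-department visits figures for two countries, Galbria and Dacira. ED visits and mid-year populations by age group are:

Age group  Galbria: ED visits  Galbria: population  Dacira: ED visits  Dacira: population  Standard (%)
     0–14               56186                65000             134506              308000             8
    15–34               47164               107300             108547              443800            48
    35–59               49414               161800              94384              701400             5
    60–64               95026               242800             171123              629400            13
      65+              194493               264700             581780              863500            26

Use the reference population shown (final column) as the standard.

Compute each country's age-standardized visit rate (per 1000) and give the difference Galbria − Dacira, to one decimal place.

167.7

Age-specific rates per 1000 for Galbria: 864.400, 439.553, 305.402, 391.376, 734.768.
For Dacira: 436.708, 244.585, 134.565, 271.883, 673.746.
Standard weights: 0.08, 0.48, 0.05, 0.13, 0.26.
Galbria: 0.0800×864.400 + 0.4800×439.553 + 0.0500×305.402 + 0.1300×391.376 + 0.2600×734.768 = 537.3258 per 1000.
Dacira: 0.0800×436.708 + 0.4800×244.585 + 0.0500×134.565 + 0.1300×271.883 + 0.2600×673.746 = 369.5847 per 1000.
Difference = 537.3258 − 369.5847 = 167.7411.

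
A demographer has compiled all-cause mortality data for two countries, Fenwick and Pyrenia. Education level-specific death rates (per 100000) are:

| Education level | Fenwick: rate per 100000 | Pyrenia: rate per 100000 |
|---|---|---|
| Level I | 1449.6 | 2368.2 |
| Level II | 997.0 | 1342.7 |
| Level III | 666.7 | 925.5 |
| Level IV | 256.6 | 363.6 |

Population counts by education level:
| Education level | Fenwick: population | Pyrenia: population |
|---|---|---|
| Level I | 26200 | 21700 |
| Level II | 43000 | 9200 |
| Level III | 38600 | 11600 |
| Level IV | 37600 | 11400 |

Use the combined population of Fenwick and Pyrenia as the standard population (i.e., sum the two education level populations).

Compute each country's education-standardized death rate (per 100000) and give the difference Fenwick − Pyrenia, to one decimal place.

Combined standard total = 199300; weights = 0.2403, 0.2619, 0.2519, 0.2459.
Fenwick: 0.2403×1449.6 + 0.2619×997.0 + 0.2519×666.7 + 0.2459×256.6 = 840.5468 per 100000.
Pyrenia: 0.2403×2368.2 + 0.2619×1342.7 + 0.2519×925.5 + 0.2459×363.6 = 1243.3629 per 100000.
Difference = 840.5468 − 1243.3629 = -402.8161.

-402.8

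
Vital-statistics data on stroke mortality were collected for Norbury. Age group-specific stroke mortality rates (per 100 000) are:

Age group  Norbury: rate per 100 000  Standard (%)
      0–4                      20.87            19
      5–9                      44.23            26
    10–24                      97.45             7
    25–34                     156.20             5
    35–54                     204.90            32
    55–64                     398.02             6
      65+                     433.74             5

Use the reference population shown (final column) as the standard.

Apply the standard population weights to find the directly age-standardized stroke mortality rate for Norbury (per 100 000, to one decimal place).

Standard weights: 0.19, 0.26, 0.07, 0.05, 0.32, 0.06, 0.05.
Standardized rate: 0.1900×20.87 + 0.2600×44.23 + 0.0700×97.45 + 0.0500×156.20 + 0.3200×204.90 + 0.0600×398.02 + 0.0500×433.74 = 141.2328 per 100 000.

141.2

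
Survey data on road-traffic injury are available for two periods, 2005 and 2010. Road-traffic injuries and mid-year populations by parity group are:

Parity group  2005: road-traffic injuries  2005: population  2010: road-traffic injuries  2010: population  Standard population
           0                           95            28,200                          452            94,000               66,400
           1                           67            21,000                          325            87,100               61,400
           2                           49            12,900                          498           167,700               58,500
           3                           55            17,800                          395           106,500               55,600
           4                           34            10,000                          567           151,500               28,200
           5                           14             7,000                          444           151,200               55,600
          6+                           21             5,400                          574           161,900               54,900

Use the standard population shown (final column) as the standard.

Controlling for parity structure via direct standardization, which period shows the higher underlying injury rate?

Parity-specific rates per 100,000 for 2005: 336.88, 319.05, 379.84, 308.99, 340.00, 200.00, 388.89.
For 2010: 480.85, 373.13, 296.96, 370.89, 374.26, 293.65, 354.54.
Standard total = 380,600; weights = 0.1745, 0.1613, 0.1537, 0.1461, 0.0741, 0.1461, 0.1442.
2005: 0.1745×336.88 + 0.1613×319.05 + 0.1537×379.84 + 0.1461×308.99 + 0.0741×340.00 + 0.1461×200.00 + 0.1442×388.89 = 324.2696 per 100,000.
2010: 0.1745×480.85 + 0.1613×373.13 + 0.1537×296.96 + 0.1461×370.89 + 0.0741×374.26 + 0.1461×293.65 + 0.1442×354.54 = 365.6803 per 100,000.

2010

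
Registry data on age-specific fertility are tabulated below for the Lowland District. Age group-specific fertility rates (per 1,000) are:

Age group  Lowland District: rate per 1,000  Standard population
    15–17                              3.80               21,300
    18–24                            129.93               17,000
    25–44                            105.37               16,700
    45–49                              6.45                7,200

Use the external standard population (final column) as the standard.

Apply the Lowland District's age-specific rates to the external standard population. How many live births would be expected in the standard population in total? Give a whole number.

Expected live births = Σ (standard pop × age-specific rate ÷ 1,000)
= 21,300×3.80/1,000 + 17,000×129.93/1,000 + 16,700×105.37/1,000 + 7,200×6.45/1,000
= 80.94 + 2208.81 + 1759.68 + 46.44 = 4095.87.

4096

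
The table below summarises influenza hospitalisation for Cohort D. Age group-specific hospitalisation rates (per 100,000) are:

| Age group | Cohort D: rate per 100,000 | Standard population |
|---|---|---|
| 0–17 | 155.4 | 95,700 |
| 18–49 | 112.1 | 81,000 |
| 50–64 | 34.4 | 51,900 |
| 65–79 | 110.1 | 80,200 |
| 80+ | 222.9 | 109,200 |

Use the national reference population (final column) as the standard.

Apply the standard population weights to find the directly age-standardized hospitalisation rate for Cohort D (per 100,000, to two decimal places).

Standard total = 418,000; weights = 0.2289, 0.1938, 0.1242, 0.1919, 0.2612.
Standardized rate: 0.2289×155.4 + 0.1938×112.1 + 0.1242×34.4 + 0.1919×110.1 + 0.2612×222.9 = 140.9281 per 100,000.

140.93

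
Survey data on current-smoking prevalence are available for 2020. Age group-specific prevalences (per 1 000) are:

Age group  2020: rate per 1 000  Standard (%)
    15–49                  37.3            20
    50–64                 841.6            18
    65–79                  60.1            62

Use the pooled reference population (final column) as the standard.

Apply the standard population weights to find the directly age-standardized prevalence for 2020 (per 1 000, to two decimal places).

Standard weights: 0.20, 0.18, 0.62.
Standardized rate: 0.2000×37.3 + 0.1800×841.6 + 0.6200×60.1 = 196.2100 per 1 000.

196.21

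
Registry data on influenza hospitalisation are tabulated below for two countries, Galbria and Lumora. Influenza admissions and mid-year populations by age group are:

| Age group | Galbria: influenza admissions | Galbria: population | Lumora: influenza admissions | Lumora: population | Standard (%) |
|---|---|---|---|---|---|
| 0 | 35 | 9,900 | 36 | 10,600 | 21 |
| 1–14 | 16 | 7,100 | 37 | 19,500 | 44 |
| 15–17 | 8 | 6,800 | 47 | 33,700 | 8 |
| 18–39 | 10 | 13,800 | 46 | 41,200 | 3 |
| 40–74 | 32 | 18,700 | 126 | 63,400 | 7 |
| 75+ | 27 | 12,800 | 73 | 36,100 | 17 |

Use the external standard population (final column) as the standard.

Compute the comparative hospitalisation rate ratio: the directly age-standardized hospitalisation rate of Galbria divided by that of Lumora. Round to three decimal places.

1.070

Age-specific rates per 100,000 for Galbria: 353.54, 225.35, 117.65, 72.46, 171.12, 210.94.
For Lumora: 339.62, 189.74, 139.47, 111.65, 198.74, 202.22.
Standard weights: 0.21, 0.44, 0.08, 0.03, 0.07, 0.17.
Galbria: 0.2100×353.54 + 0.4400×225.35 + 0.0800×117.65 + 0.0300×72.46 + 0.0700×171.12 + 0.1700×210.94 = 232.8210 per 100,000.
Lumora: 0.2100×339.62 + 0.4400×189.74 + 0.0800×139.47 + 0.0300×111.65 + 0.0700×198.74 + 0.1700×202.22 = 217.6031 per 100,000.
Ratio = 232.8210 ÷ 217.6031 = 1.06993.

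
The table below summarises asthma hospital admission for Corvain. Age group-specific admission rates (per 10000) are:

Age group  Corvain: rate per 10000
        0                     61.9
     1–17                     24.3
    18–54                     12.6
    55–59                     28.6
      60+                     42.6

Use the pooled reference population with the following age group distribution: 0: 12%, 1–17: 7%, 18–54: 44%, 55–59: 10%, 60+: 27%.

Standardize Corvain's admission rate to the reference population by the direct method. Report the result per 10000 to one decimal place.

29.0

Standard weights: 0.12, 0.07, 0.44, 0.10, 0.27.
Standardized rate: 0.1200×61.9 + 0.0700×24.3 + 0.4400×12.6 + 0.1000×28.6 + 0.2700×42.6 = 29.0350 per 10000.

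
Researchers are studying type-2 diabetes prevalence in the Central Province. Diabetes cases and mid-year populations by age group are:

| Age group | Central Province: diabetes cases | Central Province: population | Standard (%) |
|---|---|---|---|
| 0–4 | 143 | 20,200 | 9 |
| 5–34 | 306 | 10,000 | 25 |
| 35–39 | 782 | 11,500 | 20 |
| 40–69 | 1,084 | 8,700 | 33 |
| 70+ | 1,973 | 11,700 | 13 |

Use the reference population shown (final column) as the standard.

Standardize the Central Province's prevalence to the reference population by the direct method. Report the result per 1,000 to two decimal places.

Age-specific rates per 1,000 for the Central Province: 7.079, 30.600, 68.000, 124.598, 168.632.
Standard weights: 0.09, 0.25, 0.20, 0.33, 0.13.
Standardized rate: 0.0900×7.079 + 0.2500×30.600 + 0.2000×68.000 + 0.3300×124.598 + 0.1300×168.632 = 84.9266 per 1,000.

84.93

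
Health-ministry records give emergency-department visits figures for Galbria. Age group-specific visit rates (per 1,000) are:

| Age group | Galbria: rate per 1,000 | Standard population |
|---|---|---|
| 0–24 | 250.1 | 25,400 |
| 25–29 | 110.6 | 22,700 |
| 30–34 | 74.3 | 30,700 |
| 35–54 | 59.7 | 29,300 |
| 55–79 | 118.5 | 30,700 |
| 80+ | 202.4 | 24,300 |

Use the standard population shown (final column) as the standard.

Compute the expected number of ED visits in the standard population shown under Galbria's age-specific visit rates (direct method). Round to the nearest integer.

Expected ED visits = Σ (standard pop × age-specific rate ÷ 1,000)
= 25,400×250.1/1,000 + 22,700×110.6/1,000 + 30,700×74.3/1,000 + 29,300×59.7/1,000 + 30,700×118.5/1,000 + 24,300×202.4/1,000
= 6352.54 + 2510.62 + 2281.01 + 1749.21 + 3637.95 + 4918.32 = 21449.65.

21450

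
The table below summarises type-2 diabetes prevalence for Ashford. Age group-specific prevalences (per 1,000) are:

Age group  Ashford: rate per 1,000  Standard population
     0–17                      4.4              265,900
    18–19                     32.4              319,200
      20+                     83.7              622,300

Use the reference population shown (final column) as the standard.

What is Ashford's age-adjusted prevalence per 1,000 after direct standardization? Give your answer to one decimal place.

Standard total = 1,207,400; weights = 0.2202, 0.2644, 0.5154.
Standardized rate: 0.2202×4.4 + 0.2644×32.4 + 0.5154×83.7 = 52.6740 per 1,000.

52.7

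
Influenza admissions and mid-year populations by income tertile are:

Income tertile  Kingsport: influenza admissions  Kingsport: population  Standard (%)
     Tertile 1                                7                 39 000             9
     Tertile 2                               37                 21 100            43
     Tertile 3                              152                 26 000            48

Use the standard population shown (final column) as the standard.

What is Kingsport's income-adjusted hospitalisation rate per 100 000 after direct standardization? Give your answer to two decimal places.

Income-specific rates per 100 000 for Kingsport: 17.95, 175.36, 584.62.
Standard weights: 0.09, 0.43, 0.48.
Standardized rate: 0.0900×17.95 + 0.4300×175.36 + 0.4800×584.62 = 357.6336 per 100 000.

357.63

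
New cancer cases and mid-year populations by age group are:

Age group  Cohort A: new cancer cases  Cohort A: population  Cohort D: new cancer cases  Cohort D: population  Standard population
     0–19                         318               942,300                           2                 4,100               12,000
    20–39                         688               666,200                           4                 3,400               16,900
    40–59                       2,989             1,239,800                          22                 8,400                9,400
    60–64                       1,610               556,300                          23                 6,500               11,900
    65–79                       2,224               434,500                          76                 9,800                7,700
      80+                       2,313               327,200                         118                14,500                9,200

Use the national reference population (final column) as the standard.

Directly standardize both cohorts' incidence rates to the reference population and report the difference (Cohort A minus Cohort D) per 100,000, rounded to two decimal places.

Age-specific rates per 100,000 for Cohort A: 33.75, 103.27, 241.09, 289.41, 511.85, 706.91.
For Cohort D: 48.78, 117.65, 261.90, 353.85, 775.51, 813.79.
Standard total = 67,100; weights = 0.1788, 0.2519, 0.1401, 0.1773, 0.1148, 0.1371.
Cohort A: 0.1788×33.75 + 0.2519×103.27 + 0.1401×241.09 + 0.1773×289.41 + 0.1148×511.85 + 0.1371×706.91 = 272.8063 per 100,000.
Cohort D: 0.1788×48.78 + 0.2519×117.65 + 0.1401×261.90 + 0.1773×353.85 + 0.1148×775.51 + 0.1371×813.79 = 338.3696 per 100,000.
Difference = 272.8063 − 338.3696 = -65.5633.

-65.56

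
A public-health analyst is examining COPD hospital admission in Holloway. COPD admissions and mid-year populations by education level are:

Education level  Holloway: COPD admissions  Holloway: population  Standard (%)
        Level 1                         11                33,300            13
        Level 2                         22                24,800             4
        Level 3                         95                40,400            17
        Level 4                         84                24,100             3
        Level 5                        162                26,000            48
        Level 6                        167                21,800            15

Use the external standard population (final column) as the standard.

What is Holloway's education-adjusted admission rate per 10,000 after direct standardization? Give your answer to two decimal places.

Education-specific rates per 10,000 for Holloway: 3.30, 8.87, 23.51, 34.85, 62.31, 76.61.
Standard weights: 0.13, 0.04, 0.17, 0.03, 0.48, 0.15.
Standardized rate: 0.1300×3.30 + 0.0400×8.87 + 0.1700×23.51 + 0.0300×34.85 + 0.4800×62.31 + 0.1500×76.61 = 47.2260 per 10,000.

47.23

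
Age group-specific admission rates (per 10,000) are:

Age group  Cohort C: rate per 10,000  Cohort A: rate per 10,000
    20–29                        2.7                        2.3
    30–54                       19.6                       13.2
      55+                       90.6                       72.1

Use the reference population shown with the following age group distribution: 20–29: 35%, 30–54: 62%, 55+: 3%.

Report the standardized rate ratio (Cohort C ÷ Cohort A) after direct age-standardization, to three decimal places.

Standard weights: 0.35, 0.62, 0.03.
Cohort C: 0.3500×2.7 + 0.6200×19.6 + 0.0300×90.6 = 15.8150 per 10,000.
Cohort A: 0.3500×2.3 + 0.6200×13.2 + 0.0300×72.1 = 11.1520 per 10,000.
Ratio = 15.8150 ÷ 11.1520 = 1.41813.

1.418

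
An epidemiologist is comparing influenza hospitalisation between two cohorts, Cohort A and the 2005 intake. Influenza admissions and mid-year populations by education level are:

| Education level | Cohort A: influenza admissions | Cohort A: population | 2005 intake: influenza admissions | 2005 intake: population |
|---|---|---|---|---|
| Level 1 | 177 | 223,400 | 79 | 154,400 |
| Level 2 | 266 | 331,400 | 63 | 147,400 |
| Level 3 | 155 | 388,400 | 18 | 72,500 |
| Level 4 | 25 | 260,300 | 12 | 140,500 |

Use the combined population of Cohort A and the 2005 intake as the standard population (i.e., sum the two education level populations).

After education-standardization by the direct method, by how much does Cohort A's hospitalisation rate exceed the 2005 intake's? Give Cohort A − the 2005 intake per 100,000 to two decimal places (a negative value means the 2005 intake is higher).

20.92

Education-specific rates per 100,000 for Cohort A: 79.23, 80.27, 39.91, 9.60.
For the 2005 intake: 51.17, 42.74, 24.83, 8.54.
Combined standard total = 1,718,300; weights = 0.2199, 0.2786, 0.2682, 0.2333.
Cohort A: 0.2199×79.23 + 0.2786×80.27 + 0.2682×39.91 + 0.2333×9.60 = 52.7306 per 100,000.
The 2005 intake: 0.2199×51.17 + 0.2786×42.74 + 0.2682×24.83 + 0.2333×8.54 = 31.8111 per 100,000.
Difference = 52.7306 − 31.8111 = 20.9195.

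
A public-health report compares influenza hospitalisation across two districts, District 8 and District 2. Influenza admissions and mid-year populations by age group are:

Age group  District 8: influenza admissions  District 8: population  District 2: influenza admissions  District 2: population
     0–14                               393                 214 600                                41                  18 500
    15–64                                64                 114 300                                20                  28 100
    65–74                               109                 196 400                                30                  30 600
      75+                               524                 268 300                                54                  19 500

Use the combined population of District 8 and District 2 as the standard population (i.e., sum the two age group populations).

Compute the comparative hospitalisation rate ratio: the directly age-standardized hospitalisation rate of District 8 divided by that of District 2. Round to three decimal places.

0.730

Age-specific rates per 100 000 for District 8: 183.13, 55.99, 55.50, 195.30.
For District 2: 221.62, 71.17, 98.04, 276.92.
Combined standard total = 890 300; weights = 0.2618, 0.1599, 0.2550, 0.3233.
District 8: 0.2618×183.13 + 0.1599×55.99 + 0.2550×55.50 + 0.3233×195.30 = 134.1885 per 100 000.
District 2: 0.2618×221.62 + 0.1599×71.17 + 0.2550×98.04 + 0.3233×276.92 = 183.9252 per 100 000.
Ratio = 134.1885 ÷ 183.9252 = 0.72958.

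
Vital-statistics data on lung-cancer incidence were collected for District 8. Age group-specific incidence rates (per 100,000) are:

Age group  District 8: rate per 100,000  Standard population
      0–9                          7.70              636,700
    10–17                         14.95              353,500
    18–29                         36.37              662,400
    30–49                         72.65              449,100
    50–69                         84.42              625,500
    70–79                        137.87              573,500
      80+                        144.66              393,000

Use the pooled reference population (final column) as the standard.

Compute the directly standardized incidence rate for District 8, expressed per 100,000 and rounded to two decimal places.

Standard total = 3,693,700; weights = 0.1724, 0.0957, 0.1793, 0.1216, 0.1693, 0.1553, 0.1064.
Standardized rate: 0.1724×7.70 + 0.0957×14.95 + 0.1793×36.37 + 0.1216×72.65 + 0.1693×84.42 + 0.1553×137.87 + 0.1064×144.66 = 69.2072 per 100,000.

69.21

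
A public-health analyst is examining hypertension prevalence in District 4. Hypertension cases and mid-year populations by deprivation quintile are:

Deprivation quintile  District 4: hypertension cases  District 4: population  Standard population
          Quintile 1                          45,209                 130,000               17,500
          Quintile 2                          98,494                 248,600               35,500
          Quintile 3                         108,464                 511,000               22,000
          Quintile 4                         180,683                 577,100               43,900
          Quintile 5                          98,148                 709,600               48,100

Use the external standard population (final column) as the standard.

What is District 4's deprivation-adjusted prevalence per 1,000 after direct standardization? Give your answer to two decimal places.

Deprivation-specific rates per 1,000 for District 4: 347.762, 396.195, 212.258, 313.088, 138.315.
Standard total = 167,000; weights = 0.1048, 0.2126, 0.1317, 0.2629, 0.2880.
Standardized rate: 0.1048×347.762 + 0.2126×396.195 + 0.1317×212.258 + 0.2629×313.088 + 0.2880×138.315 = 270.7659 per 1,000.

270.77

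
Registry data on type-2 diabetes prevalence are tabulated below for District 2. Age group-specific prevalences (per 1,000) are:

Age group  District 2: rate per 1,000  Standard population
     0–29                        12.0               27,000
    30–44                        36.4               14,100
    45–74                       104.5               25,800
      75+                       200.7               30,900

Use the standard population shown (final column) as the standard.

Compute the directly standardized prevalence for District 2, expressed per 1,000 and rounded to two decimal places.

Standard total = 97,800; weights = 0.2761, 0.1442, 0.2638, 0.3160.
Standardized rate: 0.2761×12.0 + 0.1442×36.4 + 0.2638×104.5 + 0.3160×200.7 = 99.5396 per 1,000.

99.54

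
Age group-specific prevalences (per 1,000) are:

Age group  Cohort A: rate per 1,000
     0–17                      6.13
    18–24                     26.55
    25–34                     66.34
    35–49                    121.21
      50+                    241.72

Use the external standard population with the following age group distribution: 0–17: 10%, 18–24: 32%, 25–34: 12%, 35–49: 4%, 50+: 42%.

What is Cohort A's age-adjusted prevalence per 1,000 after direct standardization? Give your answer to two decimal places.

Standard weights: 0.10, 0.32, 0.12, 0.04, 0.42.
Standardized rate: 0.1000×6.13 + 0.3200×26.55 + 0.1200×66.34 + 0.0400×121.21 + 0.4200×241.72 = 123.4406 per 1,000.

123.44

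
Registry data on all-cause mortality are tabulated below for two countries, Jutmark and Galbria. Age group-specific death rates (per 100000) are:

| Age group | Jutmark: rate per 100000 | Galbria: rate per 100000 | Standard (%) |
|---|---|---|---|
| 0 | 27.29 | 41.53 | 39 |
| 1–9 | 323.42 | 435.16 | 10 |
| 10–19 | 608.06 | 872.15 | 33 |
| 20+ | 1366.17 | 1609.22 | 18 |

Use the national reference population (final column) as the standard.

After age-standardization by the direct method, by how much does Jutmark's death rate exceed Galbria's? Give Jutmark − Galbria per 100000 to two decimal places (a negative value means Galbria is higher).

-147.63

Standard weights: 0.39, 0.10, 0.33, 0.18.
Jutmark: 0.3900×27.29 + 0.1000×323.42 + 0.3300×608.06 + 0.1800×1366.17 = 489.5555 per 100000.
Galbria: 0.3900×41.53 + 0.1000×435.16 + 0.3300×872.15 + 0.1800×1609.22 = 637.1818 per 100000.
Difference = 489.5555 − 637.1818 = -147.6263.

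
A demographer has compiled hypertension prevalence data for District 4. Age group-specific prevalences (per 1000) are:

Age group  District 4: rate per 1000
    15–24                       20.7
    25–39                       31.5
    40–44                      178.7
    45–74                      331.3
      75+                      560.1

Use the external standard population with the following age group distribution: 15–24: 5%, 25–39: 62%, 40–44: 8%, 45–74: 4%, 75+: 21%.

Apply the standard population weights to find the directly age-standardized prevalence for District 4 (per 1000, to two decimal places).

Standard weights: 0.05, 0.62, 0.08, 0.04, 0.21.
Standardized rate: 0.0500×20.7 + 0.6200×31.5 + 0.0800×178.7 + 0.0400×331.3 + 0.2100×560.1 = 165.7340 per 1000.

165.73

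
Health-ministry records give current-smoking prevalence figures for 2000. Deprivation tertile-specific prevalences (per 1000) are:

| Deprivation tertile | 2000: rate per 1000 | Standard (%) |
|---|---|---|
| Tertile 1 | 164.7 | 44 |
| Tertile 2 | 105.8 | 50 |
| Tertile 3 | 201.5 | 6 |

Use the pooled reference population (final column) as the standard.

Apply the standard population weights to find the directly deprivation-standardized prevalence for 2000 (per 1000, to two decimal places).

137.46

Standard weights: 0.44, 0.50, 0.06.
Standardized rate: 0.4400×164.7 + 0.5000×105.8 + 0.0600×201.5 = 137.4580 per 1000.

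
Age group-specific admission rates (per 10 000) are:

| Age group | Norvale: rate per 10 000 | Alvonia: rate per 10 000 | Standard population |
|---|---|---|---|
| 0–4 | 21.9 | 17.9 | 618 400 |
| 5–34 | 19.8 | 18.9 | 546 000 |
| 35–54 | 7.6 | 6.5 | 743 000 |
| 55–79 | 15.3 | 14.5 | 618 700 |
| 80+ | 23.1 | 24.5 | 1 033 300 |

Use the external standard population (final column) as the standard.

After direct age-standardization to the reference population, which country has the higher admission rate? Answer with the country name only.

Norvale

Standard total = 3 559 400; weights = 0.1737, 0.1534, 0.2087, 0.1738, 0.2903.
Norvale: 0.1737×21.9 + 0.1534×19.8 + 0.2087×7.6 + 0.1738×15.3 + 0.2903×23.1 = 17.7940 per 10 000.
Alvonia: 0.1737×17.9 + 0.1534×18.9 + 0.2087×6.5 + 0.1738×14.5 + 0.2903×24.5 = 16.9987 per 10 000.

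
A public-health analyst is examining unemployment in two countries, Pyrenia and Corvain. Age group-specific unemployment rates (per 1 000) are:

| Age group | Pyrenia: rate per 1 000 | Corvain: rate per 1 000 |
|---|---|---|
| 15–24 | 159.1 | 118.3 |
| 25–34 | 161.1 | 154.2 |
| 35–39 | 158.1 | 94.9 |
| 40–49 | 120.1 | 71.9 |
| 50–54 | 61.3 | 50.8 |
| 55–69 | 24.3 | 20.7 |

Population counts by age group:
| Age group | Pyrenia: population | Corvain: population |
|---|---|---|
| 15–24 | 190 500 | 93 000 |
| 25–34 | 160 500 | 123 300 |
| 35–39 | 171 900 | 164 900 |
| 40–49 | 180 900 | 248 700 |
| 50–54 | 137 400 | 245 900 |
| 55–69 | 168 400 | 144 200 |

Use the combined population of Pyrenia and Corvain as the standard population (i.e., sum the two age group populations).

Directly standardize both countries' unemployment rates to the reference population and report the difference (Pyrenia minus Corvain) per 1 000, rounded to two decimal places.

Combined standard total = 2 029 600; weights = 0.1397, 0.1398, 0.1659, 0.2117, 0.1889, 0.1540.
Pyrenia: 0.1397×159.1 + 0.1398×161.1 + 0.1659×158.1 + 0.2117×120.1 + 0.1889×61.3 + 0.1540×24.3 = 111.7267 per 1 000.
Corvain: 0.1397×118.3 + 0.1398×154.2 + 0.1659×94.9 + 0.2117×71.9 + 0.1889×50.8 + 0.1540×20.7 = 81.8354 per 1 000.
Difference = 111.7267 − 81.8354 = 29.8914.

29.89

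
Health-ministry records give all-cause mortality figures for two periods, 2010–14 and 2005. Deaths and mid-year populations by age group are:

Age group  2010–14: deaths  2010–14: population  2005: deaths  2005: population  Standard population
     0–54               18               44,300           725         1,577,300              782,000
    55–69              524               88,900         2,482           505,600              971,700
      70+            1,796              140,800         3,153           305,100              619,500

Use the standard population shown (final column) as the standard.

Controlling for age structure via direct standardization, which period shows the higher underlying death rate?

2010–14

Age-specific rates per 100,000 for 2010–14: 40.63, 589.43, 1275.57.
For 2005: 45.96, 490.90, 1033.43.
Standard total = 2,373,200; weights = 0.3295, 0.4094, 0.2610.
2010–14: 0.3295×40.63 + 0.4094×589.43 + 0.2610×1275.57 = 587.7020 per 100,000.
2005: 0.3295×45.96 + 0.4094×490.90 + 0.2610×1033.43 = 485.9113 per 100,000.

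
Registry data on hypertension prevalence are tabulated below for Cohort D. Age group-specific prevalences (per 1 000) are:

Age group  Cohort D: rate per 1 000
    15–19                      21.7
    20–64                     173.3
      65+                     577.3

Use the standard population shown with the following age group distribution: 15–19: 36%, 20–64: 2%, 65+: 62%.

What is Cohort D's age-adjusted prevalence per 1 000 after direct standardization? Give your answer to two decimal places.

Standard weights: 0.36, 0.02, 0.62.
Standardized rate: 0.3600×21.7 + 0.0200×173.3 + 0.6200×577.3 = 369.2040 per 1 000.

369.20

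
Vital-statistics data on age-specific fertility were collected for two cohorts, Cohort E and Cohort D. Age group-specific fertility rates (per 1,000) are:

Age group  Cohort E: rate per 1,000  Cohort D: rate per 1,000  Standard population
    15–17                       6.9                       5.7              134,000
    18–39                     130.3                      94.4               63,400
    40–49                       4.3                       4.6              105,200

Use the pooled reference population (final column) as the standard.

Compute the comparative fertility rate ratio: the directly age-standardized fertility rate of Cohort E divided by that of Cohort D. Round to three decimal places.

1.333

Standard total = 302,600; weights = 0.4428, 0.2095, 0.3477.
Cohort E: 0.4428×6.9 + 0.2095×130.3 + 0.3477×4.3 = 31.8506 per 1,000.
Cohort D: 0.4428×5.7 + 0.2095×94.4 + 0.3477×4.6 = 23.9018 per 1,000.
Ratio = 31.8506 ÷ 23.9018 = 1.33256.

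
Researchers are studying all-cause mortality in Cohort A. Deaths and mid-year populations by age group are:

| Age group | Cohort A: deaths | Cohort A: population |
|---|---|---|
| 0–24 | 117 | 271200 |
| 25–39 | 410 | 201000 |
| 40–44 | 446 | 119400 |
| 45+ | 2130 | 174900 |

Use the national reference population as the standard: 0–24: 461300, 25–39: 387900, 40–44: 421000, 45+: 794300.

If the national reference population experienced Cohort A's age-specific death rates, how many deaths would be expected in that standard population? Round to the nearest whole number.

12236

Age-specific rates per 100000 for Cohort A: 43.14, 203.98, 373.53, 1217.84.
Expected deaths = Σ (standard pop × age-specific rate ÷ 100000)
= 461300×43.14/100000 + 387900×203.98/100000 + 421000×373.53/100000 + 794300×1217.84/100000
= 199.01 + 791.24 + 1572.58 + 9673.29 = 12236.12.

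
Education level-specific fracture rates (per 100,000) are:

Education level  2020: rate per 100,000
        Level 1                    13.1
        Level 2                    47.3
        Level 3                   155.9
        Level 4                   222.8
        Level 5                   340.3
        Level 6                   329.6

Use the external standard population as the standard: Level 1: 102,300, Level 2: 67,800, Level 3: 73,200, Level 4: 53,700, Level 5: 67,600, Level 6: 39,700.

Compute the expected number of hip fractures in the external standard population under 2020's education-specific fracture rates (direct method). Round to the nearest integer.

640

Expected hip fractures = Σ (standard pop × education-specific rate ÷ 100,000)
= 102,300×13.1/100,000 + 67,800×47.3/100,000 + 73,200×155.9/100,000 + 53,700×222.8/100,000 + 67,600×340.3/100,000 + 39,700×329.6/100,000
= 13.40 + 32.07 + 114.12 + 119.64 + 230.04 + 130.85 = 640.13.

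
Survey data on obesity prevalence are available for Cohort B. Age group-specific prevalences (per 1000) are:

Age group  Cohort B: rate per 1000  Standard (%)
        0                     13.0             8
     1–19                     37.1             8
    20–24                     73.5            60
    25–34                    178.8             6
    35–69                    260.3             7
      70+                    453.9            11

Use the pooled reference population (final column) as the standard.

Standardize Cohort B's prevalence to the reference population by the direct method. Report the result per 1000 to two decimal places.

Standard weights: 0.08, 0.08, 0.60, 0.06, 0.07, 0.11.
Standardized rate: 0.0800×13.0 + 0.0800×37.1 + 0.6000×73.5 + 0.0600×178.8 + 0.0700×260.3 + 0.1100×453.9 = 126.9860 per 1000.

126.99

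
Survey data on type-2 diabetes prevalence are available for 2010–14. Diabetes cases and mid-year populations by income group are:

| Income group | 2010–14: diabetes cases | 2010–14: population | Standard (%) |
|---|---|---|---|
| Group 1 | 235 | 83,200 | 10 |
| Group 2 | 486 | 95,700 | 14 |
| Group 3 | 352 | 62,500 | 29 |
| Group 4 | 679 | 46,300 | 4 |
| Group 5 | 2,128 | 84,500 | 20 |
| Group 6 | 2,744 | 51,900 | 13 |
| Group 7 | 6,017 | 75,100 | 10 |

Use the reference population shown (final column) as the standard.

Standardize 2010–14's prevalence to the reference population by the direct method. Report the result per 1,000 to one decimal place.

23.1

Income-specific rates per 1,000 for 2010–14: 2.825, 5.078, 5.632, 14.665, 25.183, 52.871, 80.120.
Standard weights: 0.10, 0.14, 0.29, 0.04, 0.20, 0.13, 0.10.
Standardized rate: 0.1000×2.825 + 0.1400×5.078 + 0.2900×5.632 + 0.0400×14.665 + 0.2000×25.183 + 0.1300×52.871 + 0.1000×80.120 = 23.1352 per 1,000.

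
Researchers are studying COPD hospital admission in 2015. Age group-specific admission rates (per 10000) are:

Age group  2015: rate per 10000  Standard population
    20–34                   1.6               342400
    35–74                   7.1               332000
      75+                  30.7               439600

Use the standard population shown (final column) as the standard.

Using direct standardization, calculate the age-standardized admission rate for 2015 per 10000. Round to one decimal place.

Standard total = 1114000; weights = 0.3074, 0.2980, 0.3946.
Standardized rate: 0.3074×1.6 + 0.2980×7.1 + 0.3946×30.7 = 14.7224 per 10000.

14.7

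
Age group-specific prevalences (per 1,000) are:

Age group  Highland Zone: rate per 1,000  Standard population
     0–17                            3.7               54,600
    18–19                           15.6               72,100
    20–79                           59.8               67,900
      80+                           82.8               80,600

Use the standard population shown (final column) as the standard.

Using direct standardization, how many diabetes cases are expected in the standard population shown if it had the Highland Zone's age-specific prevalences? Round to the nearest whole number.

12061

Expected diabetes cases = Σ (standard pop × age-specific rate ÷ 1,000)
= 54,600×3.7/1,000 + 72,100×15.6/1,000 + 67,900×59.8/1,000 + 80,600×82.8/1,000
= 202.02 + 1124.76 + 4060.42 + 6673.68 = 12060.88.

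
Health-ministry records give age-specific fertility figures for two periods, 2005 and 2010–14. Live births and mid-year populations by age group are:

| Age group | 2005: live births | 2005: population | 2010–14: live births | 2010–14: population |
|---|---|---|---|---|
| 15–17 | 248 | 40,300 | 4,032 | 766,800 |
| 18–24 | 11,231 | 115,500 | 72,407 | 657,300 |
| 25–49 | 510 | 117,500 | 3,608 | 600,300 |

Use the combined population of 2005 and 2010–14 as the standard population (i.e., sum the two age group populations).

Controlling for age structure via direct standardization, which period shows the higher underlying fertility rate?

Age-specific rates per 1,000 for 2005: 6.154, 97.238, 4.340.
For 2010–14: 5.258, 110.158, 6.010.
Combined standard total = 2,297,700; weights = 0.3513, 0.3363, 0.3124.
2005: 0.3513×6.154 + 0.3363×97.238 + 0.3124×4.340 = 36.2223 per 1,000.
2010–14: 0.3513×5.258 + 0.3363×110.158 + 0.3124×6.010 = 40.7749 per 1,000.
The crude rates (43.87 vs 39.54) would put 2005 higher, but that reflects its age composition; once standardized to a common age structure, 2010–14 has the higher underlying rate.

2010–14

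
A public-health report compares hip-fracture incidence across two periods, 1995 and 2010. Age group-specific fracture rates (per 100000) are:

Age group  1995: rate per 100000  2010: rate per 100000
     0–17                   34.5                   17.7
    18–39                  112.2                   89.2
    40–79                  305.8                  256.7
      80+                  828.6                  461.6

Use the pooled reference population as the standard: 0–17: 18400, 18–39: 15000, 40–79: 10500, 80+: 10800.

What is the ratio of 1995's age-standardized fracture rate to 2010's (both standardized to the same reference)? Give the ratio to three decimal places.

1.549

Standard total = 54700; weights = 0.3364, 0.2742, 0.1920, 0.1974.
1995: 0.3364×34.5 + 0.2742×112.2 + 0.1920×305.8 + 0.1974×828.6 = 264.6724 per 100000.
2010: 0.3364×17.7 + 0.2742×89.2 + 0.1920×256.7 + 0.1974×461.6 = 170.8283 per 100000.
Ratio = 264.6724 ÷ 170.8283 = 1.54935.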